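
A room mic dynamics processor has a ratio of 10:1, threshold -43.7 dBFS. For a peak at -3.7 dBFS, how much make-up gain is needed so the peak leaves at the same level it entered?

Without make-up, output = threshold + overshoot/10 = -43.7 + 4 = -39.7 dBFS.
Gap to target: 36 dB.

36 dB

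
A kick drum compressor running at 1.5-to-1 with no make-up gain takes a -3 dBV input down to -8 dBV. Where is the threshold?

Let T be the threshold. Output overshoot = (input overshoot)/R, so -8 − T = (-3 − T)/1.5.
1.5·(-8 − T) = -3 − T → 0.5·T = -12 − (-3) = -9.
T = -9/0.5 = -18 dBV.

-18 dBV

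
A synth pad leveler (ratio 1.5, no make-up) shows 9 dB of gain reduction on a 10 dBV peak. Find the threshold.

Let T be the threshold. Output overshoot = (input overshoot)/R, so 1 − T = (10 − T)/1.5.
1.5·(1 − T) = 10 − T → 0.5·T = 1.5 − 10 = -8.5.
T = -8.5/0.5 = -17 dBV.

-17 dBV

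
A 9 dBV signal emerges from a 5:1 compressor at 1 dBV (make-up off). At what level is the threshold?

Let T be the threshold. Output overshoot = (input overshoot)/R, so 1 − T = (9 − T)/5.
5·(1 − T) = 9 − T → 4·T = 5 − 9 = -4.
T = -4/4 = -1 dBV.

-1 dBV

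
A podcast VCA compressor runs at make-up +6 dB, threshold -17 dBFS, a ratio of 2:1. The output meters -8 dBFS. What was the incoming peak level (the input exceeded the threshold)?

-11 dBFS

Before make-up, the level was -8 − 6 = -14 dBFS.
That's 3 dB above the -17 dBFS threshold.
Undo the ratio: input overshoot = 3 × 2 = 6 dB, giving input = -11 dBFS.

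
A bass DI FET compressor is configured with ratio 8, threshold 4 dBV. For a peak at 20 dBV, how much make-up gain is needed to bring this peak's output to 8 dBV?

Without make-up, output = threshold + overshoot/8 = 4 + 2 = 6 dBV.
Gap to target: 2 dB.

2 dB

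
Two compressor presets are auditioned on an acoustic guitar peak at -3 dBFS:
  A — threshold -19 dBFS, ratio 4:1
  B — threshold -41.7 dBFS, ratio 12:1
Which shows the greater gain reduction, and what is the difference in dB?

B, by 23.475 dB

A: GR = 16 − 16/4 = 12 dB.
B: GR = 38.7 − 38.7/12 = 35.475 dB.
B reduces 23.475 dB more.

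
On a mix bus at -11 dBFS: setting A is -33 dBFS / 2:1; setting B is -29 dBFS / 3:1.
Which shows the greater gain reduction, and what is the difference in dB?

B, by 1 dB

A: overshoot 22 dB → output overshoot 11 dB → GR 11 dB.
B: overshoot 18 dB → output overshoot 6 dB → GR 12 dB.
B reduces 1 dB more.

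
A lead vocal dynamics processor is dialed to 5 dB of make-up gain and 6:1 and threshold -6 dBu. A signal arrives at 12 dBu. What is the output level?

2 dBu

Overshoot: 12 − (-6) = 18 dB.
6:1 compression reduces that to 18/6 = 3 dB over.
That puts the output at -3 dBu; make-up adds 5 dB, giving 2 dBu.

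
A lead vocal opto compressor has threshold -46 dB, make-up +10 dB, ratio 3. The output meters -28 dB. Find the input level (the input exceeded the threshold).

Stripping the +10 dB make-up gives -38 dB at the gain stage.
The compressed level sits -38 − (-46) = 8 dB over threshold.
Input overshoot = R × output overshoot = 24 dB → input = -46 + 24 = -22 dB.

-22 dB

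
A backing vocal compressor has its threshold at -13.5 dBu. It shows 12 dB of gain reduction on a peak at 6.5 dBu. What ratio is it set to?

Input overshoot = 6.5 − (-13.5) = 20 dB.
Output overshoot = 20 − 12 = 8 dB.
Ratio = input overshoot / output overshoot = 20 / 8 = 2.5.

2.5:1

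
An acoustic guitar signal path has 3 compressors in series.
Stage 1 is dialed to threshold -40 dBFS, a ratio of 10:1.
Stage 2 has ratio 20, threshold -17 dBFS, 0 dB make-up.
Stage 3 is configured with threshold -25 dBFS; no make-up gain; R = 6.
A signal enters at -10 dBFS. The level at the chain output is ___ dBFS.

Stage 1: 30 dB above -40 dBFS, reduced 10:1 to 3 dB above → -37 dBFS.
Stage 2: -37 dBFS is at or below the -17 dBFS threshold — no compression; output -37 dBFS.
Stage 3: -37 dBFS is at or below the -25 dBFS threshold — no compression; output -37 dBFS.

-37 dBFS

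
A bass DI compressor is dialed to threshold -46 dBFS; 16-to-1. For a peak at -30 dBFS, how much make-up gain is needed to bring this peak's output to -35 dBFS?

The peak compresses to -46 + 16/16 = -45 dBFS.
To reach -35 dBFS requires -35 − (-45) = 10 dB of make-up.

10 dB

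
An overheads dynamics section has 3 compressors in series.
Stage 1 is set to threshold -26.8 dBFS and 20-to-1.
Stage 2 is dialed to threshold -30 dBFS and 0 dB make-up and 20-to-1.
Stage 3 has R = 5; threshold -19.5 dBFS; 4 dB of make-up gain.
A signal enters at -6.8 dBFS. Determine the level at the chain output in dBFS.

Stage 1: overshoot 20 dB → 20/20 = 1 dB → -25.8 dBFS.
Stage 2: 4.2 dB above -30 dBFS, reduced 20:1 to 0.21 dB above → -29.79 dBFS.
Stage 3: -29.79 dBFS is at or below the -19.5 dBFS threshold — no compression; make-up brings it to -25.79 dBFS.

-25.79 dBFS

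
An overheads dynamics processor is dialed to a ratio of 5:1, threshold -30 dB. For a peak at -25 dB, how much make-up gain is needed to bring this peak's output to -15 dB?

Overshoot 5 dB → 5/5 = 1 dB after compression, so the compressed level is -30 + 1 = -29 dB.
Make-up = target − compressed = -15 − (-29) = 14 dB.

14 dB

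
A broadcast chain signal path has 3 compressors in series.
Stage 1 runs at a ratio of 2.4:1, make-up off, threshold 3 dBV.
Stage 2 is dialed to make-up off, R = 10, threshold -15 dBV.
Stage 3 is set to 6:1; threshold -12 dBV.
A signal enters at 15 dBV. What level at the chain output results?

Stage 1: 15 dBV is 12 dB over 3 dBV; at 2.4:1 that becomes 5 dB over, giving 8 dBV.
Stage 2: overshoot 23 dB → 23/10 = 2.3 dB → -12.7 dBV.
Stage 3: below threshold (-12.7 ≤ -12); passes unchanged; output -12.7 dBV.

-12.7 dBV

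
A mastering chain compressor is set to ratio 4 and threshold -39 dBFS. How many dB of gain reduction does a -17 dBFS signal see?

16.5 dB

The signal is 22 dB above threshold.
A 4:1 ratio leaves 5.5 dB of that excess.
Gain reduction = 22 − 5.5 = 16.5 dB.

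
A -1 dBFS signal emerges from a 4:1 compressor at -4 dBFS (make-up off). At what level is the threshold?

Gain reduction = -1 − (-4) = 3 dB; output overshoot = GR / (R − 1) = 3 / 3 = 1 dB.
Threshold = output − output overshoot = -4 − 1 = -5 dBFS.

-5 dBFS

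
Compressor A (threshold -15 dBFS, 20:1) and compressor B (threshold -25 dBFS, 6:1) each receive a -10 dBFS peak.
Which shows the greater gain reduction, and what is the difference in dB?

B, by 7.75 dB

A: GR = 5 − 5/20 = 4.75 dB.
B: GR = 15 − 15/6 = 12.5 dB.
B reduces 7.75 dB more.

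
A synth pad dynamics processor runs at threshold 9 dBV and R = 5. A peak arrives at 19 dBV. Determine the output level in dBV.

19 dBV sits 10 dB over threshold.
The 10 dB excess becomes 2 dB after 5:1 reduction.
That puts the output at 11 dBV.

11 dBV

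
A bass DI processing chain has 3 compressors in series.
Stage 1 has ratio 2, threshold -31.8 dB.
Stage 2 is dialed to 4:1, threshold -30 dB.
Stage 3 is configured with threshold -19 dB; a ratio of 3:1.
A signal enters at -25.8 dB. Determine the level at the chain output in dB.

-29.7 dB

Stage 1: 6 dB above -31.8 dB, reduced 2:1 to 3 dB above → -28.8 dB.
Stage 2: overshoot 1.2 dB → 1.2/4 = 0.3 dB → -29.7 dB.
Stage 3: -29.7 dB ≤ -19 dB, so stage 3 doesn't engage; output -29.7 dB.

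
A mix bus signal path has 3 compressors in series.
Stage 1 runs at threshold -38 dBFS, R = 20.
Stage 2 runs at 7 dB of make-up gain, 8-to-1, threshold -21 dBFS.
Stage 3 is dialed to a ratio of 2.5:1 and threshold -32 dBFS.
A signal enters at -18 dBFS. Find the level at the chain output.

-31.2 dBFS

Stage 1: -18 dBFS is 20 dB over -38 dBFS; at 20:1 that becomes 1 dB over, giving -37 dBFS.
Stage 2: below threshold (-37 ≤ -21); passes unchanged; make-up brings it to -30 dBFS.
Stage 3: overshoot 2 dB → 2/2.5 = 0.8 dB → -31.2 dBFS.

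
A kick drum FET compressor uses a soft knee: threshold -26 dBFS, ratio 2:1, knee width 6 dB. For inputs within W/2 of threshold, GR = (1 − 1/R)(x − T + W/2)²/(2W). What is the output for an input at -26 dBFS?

-26.375 dBFS

x − T + W/2 = -26 − (-26) + 3 = 3.
GR = (1 − 1/2) × 3² / 12 = 0.5 × 9 / 12 = 0.375 dB.
Output = -26 − 0.375 = -26.375 dBFS.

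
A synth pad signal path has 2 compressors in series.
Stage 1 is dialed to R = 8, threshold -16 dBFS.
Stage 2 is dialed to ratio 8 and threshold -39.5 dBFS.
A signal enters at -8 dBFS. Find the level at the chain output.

Stage 1: 8 dB above -16 dBFS, reduced 8:1 to 1 dB above → -15 dBFS.
Stage 2: -15 dBFS is 24.5 dB over -39.5 dBFS; at 8:1 that becomes 3.0625 dB over, giving -36.4375 dBFS.

-36.4375 dBFS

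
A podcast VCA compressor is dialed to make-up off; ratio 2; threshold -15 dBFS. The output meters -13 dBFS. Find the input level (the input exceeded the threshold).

The compressed level sits -13 − (-15) = 2 dB over threshold.
Input overshoot = R × output overshoot = 4 dB → input = -15 + 4 = -11 dBFS.

-11 dBFS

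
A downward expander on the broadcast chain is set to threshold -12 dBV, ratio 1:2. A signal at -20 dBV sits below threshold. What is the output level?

Undershoot = (-12) − (-20) = 8 dB.
At 1:2, that expands to 16 dB under threshold.
Output = -12 − 16 = -28 dBV.

-28 dBV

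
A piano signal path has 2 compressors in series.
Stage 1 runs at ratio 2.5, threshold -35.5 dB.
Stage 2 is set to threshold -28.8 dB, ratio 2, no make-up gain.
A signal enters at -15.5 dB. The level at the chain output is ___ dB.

-28.15 dB

Stage 1: overshoot 20 dB → 20/2.5 = 8 dB → -27.5 dB.
Stage 2: overshoot 1.3 dB → 1.3/2 = 0.65 dB → -28.15 dB.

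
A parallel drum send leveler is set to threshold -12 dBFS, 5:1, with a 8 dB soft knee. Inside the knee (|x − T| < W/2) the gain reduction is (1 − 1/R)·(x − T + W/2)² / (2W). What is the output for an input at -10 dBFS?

x − T + W/2 = -10 − (-12) + 4 = 6.
GR = (1 − 1/5) × 6² / 16 = 0.8 × 36 / 16 = 1.8 dB.
Output = -10 − 1.8 = -11.8 dBFS.

-11.8 dBFS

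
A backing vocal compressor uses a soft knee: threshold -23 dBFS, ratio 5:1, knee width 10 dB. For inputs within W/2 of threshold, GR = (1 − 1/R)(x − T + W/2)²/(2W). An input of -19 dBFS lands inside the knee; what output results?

-22.24 dBFS

x − T + W/2 = -19 − (-23) + 5 = 9.
GR = (1 − 1/5) × 9² / 20 = 0.8 × 81 / 20 = 3.24 dB.
Output = -19 − 3.24 = -22.24 dBFS.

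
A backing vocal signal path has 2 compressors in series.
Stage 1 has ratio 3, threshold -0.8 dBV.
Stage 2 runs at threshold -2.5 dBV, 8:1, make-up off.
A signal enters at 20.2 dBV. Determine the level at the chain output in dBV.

-1.4125 dBV

Stage 1: overshoot 21 dB → 21/3 = 7 dB → 6.2 dBV.
Stage 2: 6.2 dBV is 8.7 dB over -2.5 dBV; at 8:1 that becomes 1.0875 dB over, giving -1.4125 dBV.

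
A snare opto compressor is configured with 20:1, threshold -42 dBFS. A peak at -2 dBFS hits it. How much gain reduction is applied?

38 dB

-2 dBFS exceeds the threshold by 40 dB.
After 20:1 compression the overshoot becomes 40/20 = 2 dB.
Gain reduction = 40 − 2 = 38 dB.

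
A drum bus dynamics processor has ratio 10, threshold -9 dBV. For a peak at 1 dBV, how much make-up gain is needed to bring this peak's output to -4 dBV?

The peak compresses to -9 + 10/10 = -8 dBV.
To reach -4 dBV requires -4 − (-8) = 4 dB of make-up.

4 dB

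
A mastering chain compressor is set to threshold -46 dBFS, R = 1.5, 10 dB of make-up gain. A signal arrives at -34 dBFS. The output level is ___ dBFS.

-28 dBFS

-34 dBFS sits 12 dB over threshold.
1.5:1 compression reduces that to 12/1.5 = 8 dB over.
That puts the output at -38 dBFS; make-up adds 10 dB, giving -28 dBFS.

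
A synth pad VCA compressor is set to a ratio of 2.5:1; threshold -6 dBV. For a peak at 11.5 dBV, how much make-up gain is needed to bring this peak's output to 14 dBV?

13 dB

Without make-up, output = threshold + overshoot/2.5 = -6 + 7 = 1 dBV.
Gap to target: 13 dB.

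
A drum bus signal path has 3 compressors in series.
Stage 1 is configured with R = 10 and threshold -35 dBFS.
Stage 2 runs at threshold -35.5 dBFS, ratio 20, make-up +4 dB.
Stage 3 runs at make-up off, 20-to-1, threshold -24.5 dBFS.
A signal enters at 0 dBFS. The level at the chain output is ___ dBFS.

-31.3 dBFS

Stage 1: 0 dBFS is 35 dB over -35 dBFS; at 10:1 that becomes 3.5 dB over, giving -31.5 dBFS.
Stage 2: -31.5 dBFS is 4 dB over -35.5 dBFS; at 20:1 that becomes 0.2 dB over, giving -35.3 dBFS; +4 dB make-up → -31.3 dBFS.
Stage 3: below threshold (-31.3 ≤ -24.5); passes unchanged; output -31.3 dBFS.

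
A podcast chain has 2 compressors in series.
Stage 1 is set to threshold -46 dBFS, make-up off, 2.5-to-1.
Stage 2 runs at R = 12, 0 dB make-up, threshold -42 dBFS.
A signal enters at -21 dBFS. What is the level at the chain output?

-41.5 dBFS

Stage 1: 25 dB above -46 dBFS, reduced 2.5:1 to 10 dB above → -36 dBFS.
Stage 2: -36 dBFS is 6 dB over -42 dBFS; at 12:1 that becomes 0.5 dB over, giving -41.5 dBFS.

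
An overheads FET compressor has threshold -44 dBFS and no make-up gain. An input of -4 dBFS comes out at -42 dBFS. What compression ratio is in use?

20:1

Input overshoot = -4 − (-44) = 40 dB; output overshoot = -42 − (-44) = 2 dB.
Ratio = 40 / 2 = 20.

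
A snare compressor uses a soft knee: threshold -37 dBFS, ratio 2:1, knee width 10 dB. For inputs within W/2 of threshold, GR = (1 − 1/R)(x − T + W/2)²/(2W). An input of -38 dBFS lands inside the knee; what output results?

-38.4 dBFS

x − T + W/2 = -38 − (-37) + 5 = 4.
GR = (1 − 1/2) × 4² / 20 = 0.5 × 16 / 20 = 0.4 dB.
Output = -38 − 0.4 = -38.4 dBFS.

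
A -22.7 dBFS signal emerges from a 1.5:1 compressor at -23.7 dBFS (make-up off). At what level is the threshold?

Let T be the threshold. Output overshoot = (input overshoot)/R, so -23.7 − T = (-22.7 − T)/1.5.
1.5·(-23.7 − T) = -22.7 − T → 0.5·T = -35.55 − (-22.7) = -12.85.
T = -12.85/0.5 = -25.7 dBFS.

-25.7 dBFS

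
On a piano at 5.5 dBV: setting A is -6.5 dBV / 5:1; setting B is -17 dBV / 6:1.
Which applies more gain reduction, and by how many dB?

A: 12 dB over, compressed to 2.4 dB over, so 9.6 dB of GR.
B: 22.5 dB over, compressed to 3.75 dB over, so 18.75 dB of GR.
B applies 9.15 dB more gain reduction.

B, by 9.15 dB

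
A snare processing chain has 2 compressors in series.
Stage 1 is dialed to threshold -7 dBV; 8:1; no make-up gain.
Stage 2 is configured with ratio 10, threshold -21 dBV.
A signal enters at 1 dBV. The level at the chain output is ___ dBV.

Stage 1: 8 dB above -7 dBV, reduced 8:1 to 1 dB above → -6 dBV.
Stage 2: overshoot 15 dB → 15/10 = 1.5 dB → -19.5 dBV.

-19.5 dBV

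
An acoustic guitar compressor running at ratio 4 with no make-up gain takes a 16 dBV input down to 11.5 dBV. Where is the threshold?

10 dBV

Let T be the threshold. Output overshoot = (input overshoot)/R, so 11.5 − T = (16 − T)/4.
4·(11.5 − T) = 16 − T → 3·T = 46 − 16 = 30.
T = 30/3 = 10 dBV.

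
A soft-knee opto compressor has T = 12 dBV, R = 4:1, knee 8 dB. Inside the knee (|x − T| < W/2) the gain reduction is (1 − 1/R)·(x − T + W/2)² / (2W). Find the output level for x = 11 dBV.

x − T + W/2 = 11 − 12 + 4 = 3.
GR = (1 − 1/4) × 3² / 16 = 0.75 × 9 / 16 = 0.421875 dB.
Output = 11 − 0.421875 = 10.578125 dBV.

10.578125 dBV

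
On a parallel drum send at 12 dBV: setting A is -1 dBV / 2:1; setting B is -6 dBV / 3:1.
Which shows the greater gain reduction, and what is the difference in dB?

A: overshoot 13 dB → output overshoot 6.5 dB → GR 6.5 dB.
B: overshoot 18 dB → output overshoot 6 dB → GR 12 dB.
Difference: 5.5 dB in favour of B.

B, by 5.5 dB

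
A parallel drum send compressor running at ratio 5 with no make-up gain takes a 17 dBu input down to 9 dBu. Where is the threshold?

Input is 10 dB above T (since output overshoot × R = input overshoot: (9 − T)·5 = 17 − T gives T = 7 dBu).
Check: 7 + (17 − 7)/5 = 7 + 2 = 9 dBu. ✓

7 dBu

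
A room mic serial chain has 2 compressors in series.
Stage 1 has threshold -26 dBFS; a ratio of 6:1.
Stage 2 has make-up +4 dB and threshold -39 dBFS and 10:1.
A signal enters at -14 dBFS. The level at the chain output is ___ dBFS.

Stage 1: overshoot 12 dB → 12/6 = 2 dB → -24 dBFS.
Stage 2: overshoot 15 dB → 15/10 = 1.5 dB → -37.5 dBFS; +4 dB make-up → -33.5 dBFS.

-33.5 dBFS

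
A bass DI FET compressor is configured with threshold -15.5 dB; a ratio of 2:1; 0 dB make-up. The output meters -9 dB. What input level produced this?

That's 6.5 dB above the -15.5 dB threshold.
Before 2:1 compression the overshoot was 6.5 × 2 = 13 dB, so input = -15.5 + 13 = -2.5 dB.

-2.5 dB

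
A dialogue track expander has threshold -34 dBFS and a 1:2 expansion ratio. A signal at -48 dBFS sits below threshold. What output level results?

-62 dBFS

The input is 14 dB below the -34 dBFS threshold.
A 1:2 expander multiplies undershoot by 2: 14 × 2 = 28 dB below threshold.
Output = -34 − 28 = -62 dBFS.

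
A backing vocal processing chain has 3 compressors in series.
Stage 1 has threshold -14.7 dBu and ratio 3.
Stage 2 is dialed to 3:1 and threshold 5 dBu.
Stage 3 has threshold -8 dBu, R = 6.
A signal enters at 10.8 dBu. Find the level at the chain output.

-7.7 dBu

Stage 1: 10.8 dBu is 25.5 dB over -14.7 dBu; at 3:1 that becomes 8.5 dB over, giving -6.2 dBu.
Stage 2: below threshold (-6.2 ≤ 5); passes unchanged; output -6.2 dBu.
Stage 3: 1.8 dB above -8 dBu, reduced 6:1 to 0.3 dB above → -7.7 dBu.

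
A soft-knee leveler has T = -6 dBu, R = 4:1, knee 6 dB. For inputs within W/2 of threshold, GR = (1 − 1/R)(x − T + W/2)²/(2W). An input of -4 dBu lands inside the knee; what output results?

-5.5625 dBu

x − T + W/2 = -4 − (-6) + 3 = 5.
GR = (1 − 1/4) × 5² / 12 = 0.75 × 25 / 12 = 1.5625 dB.
Output = -4 − 1.5625 = -5.5625 dBu.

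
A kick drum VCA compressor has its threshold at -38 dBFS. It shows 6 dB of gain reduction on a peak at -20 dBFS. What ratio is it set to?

1.5:1

Input overshoot = -20 − (-38) = 18 dB.
Output overshoot = 18 − 6 = 12 dB.
Ratio = input overshoot / output overshoot = 18 / 12 = 1.5.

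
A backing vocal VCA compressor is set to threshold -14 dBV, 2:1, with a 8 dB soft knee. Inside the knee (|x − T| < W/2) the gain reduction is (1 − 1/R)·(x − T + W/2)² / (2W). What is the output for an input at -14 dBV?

x − T + W/2 = -14 − (-14) + 4 = 4.
GR = (1 − 1/2) × 4² / 16 = 0.5 × 16 / 16 = 0.5 dB.
Output = -14 − 0.5 = -14.5 dBV.

-14.5 dBV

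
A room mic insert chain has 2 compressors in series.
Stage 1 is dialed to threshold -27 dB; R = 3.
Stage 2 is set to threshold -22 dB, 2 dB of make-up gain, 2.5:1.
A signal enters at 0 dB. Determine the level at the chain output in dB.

-18.4 dB

Stage 1: 27 dB above -27 dB, reduced 3:1 to 9 dB above → -18 dB.
Stage 2: -18 dB is 4 dB over -22 dB; at 2.5:1 that becomes 1.6 dB over, giving -20.4 dB; +2 dB make-up → -18.4 dB.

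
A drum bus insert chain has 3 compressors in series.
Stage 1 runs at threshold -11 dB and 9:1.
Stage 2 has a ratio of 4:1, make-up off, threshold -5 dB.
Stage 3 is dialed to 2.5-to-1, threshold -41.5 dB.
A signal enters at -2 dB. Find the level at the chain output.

Stage 1: 9 dB above -11 dB, reduced 9:1 to 1 dB above → -10 dB.
Stage 2: -10 dB ≤ -5 dB, so stage 2 doesn't engage; output -10 dB.
Stage 3: -10 dB is 31.5 dB over -41.5 dB; at 2.5:1 that becomes 12.6 dB over, giving -28.9 dB.

-28.9 dB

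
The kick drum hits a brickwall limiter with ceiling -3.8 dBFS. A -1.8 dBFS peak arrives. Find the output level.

-3.8 dBFS

At ∞:1, everything above -3.8 dBFS is held at the ceiling.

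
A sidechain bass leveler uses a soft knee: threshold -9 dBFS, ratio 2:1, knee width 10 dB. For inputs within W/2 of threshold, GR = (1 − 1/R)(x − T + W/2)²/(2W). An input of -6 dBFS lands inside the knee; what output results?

x − T + W/2 = -6 − (-9) + 5 = 8.
GR = (1 − 1/2) × 8² / 20 = 0.5 × 64 / 20 = 1.6 dB.
Output = -6 − 1.6 = -7.6 dBFS.

-7.6 dBFS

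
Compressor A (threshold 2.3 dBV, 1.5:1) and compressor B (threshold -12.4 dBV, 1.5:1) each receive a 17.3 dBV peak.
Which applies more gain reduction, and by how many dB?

A: 15 dB over, compressed to 10 dB over, so 5 dB of GR.
B: 29.7 dB over, compressed to 19.8 dB over, so 9.9 dB of GR.
Difference: 4.9 dB in favour of B.

B, by 4.9 dB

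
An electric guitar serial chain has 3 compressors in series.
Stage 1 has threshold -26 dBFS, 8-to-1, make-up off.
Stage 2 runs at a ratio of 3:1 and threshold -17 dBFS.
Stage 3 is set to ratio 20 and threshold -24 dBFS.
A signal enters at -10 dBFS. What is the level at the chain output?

Stage 1: overshoot 16 dB → 16/8 = 2 dB → -24 dBFS.
Stage 2: -24 dBFS is at or below the -17 dBFS threshold — no compression; output -24 dBFS.
Stage 3: -24 dBFS is at or below the -24 dBFS threshold — no compression; output -24 dBFS.

-24 dBFS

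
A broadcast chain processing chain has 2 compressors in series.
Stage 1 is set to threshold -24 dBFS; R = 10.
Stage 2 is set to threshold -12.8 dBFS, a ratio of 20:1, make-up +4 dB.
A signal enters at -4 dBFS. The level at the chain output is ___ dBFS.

-18 dBFS

Stage 1: 20 dB above -24 dBFS, reduced 10:1 to 2 dB above → -22 dBFS.
Stage 2: -22 dBFS ≤ -12.8 dBFS, so stage 2 doesn't engage; make-up brings it to -18 dBFS.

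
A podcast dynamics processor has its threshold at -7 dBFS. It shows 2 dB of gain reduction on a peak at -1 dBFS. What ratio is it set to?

1.5:1

Input overshoot = -1 − (-7) = 6 dB.
Output overshoot = 6 − 2 = 4 dB.
Ratio = input overshoot / output overshoot = 6 / 4 = 1.5.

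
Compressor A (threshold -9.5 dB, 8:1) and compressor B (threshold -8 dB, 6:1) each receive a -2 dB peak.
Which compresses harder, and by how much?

A, by 1.5625 dB

A: GR = 7.5 − 7.5/8 = 6.5625 dB.
B: GR = 6 − 6/6 = 5 dB.
Difference: 1.5625 dB in favour of A.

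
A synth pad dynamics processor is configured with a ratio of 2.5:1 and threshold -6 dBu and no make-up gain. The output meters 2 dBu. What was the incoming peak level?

14 dBu

Post-compression overshoot = 2 − (-6) = 8 dB.
Before 2.5:1 compression the overshoot was 8 × 2.5 = 20 dB, so input = -6 + 20 = 14 dBu.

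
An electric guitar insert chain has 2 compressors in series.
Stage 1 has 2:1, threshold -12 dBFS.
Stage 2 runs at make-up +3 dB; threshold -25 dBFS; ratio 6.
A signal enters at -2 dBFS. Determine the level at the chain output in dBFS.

Stage 1: 10 dB above -12 dBFS, reduced 2:1 to 5 dB above → -7 dBFS.
Stage 2: 18 dB above -25 dBFS, reduced 6:1 to 3 dB above → -22 dBFS; +3 dB make-up → -19 dBFS.

-19 dBFS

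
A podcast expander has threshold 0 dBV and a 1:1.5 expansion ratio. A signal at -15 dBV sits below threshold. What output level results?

Below threshold, a 1:1.5 expander applies gain = (1.5−1)×(T − x) of attenuation.
(1.5−1) × 15 = 7.5 dB, so output = -15 − 7.5 = -22.5 dBV.

-22.5 dBV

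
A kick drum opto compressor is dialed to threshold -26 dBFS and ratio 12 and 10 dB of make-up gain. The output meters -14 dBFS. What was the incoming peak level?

Remove make-up: -14 − 10 = -24 dBFS.
The compressed level sits -24 − (-26) = 2 dB over threshold.
Before 12:1 compression the overshoot was 2 × 12 = 24 dB, so input = -26 + 24 = -2 dBFS.

-2 dBFS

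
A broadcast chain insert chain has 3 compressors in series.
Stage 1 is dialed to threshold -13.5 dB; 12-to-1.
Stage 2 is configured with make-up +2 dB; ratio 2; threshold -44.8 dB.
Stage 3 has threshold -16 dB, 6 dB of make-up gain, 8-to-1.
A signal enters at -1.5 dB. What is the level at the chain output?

Stage 1: overshoot 12 dB → 12/12 = 1 dB → -12.5 dB.
Stage 2: -12.5 dB is 32.3 dB over -44.8 dB; at 2:1 that becomes 16.15 dB over, giving -28.65 dB; +2 dB make-up → -26.65 dB.
Stage 3: -26.65 dB is at or below the -16 dB threshold — no compression; make-up brings it to -20.65 dB.

-20.65 dB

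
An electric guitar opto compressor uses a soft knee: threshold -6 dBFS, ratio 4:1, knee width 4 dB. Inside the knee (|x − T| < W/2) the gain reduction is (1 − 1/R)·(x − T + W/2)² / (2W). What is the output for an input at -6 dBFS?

x − T + W/2 = -6 − (-6) + 2 = 2.
GR = (1 − 1/4) × 2² / 8 = 0.75 × 4 / 8 = 0.375 dB.
Output = -6 − 0.375 = -6.375 dBFS.

-6.375 dBFS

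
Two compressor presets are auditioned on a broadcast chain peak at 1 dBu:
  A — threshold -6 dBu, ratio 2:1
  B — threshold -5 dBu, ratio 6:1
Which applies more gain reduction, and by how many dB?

B, by 1.5 dB

A: GR = 7 − 7/2 = 3.5 dB.
B: GR = 6 − 6/6 = 5 dB.
Difference: 1.5 dB in favour of B.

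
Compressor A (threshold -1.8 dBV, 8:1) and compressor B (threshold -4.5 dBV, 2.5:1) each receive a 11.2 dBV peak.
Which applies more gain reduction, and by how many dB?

A, by 1.955 dB

A: 13 dB over, compressed to 1.625 dB over, so 11.375 dB of GR.
B: 15.7 dB over, compressed to 6.28 dB over, so 9.42 dB of GR.
A applies 1.955 dB more gain reduction.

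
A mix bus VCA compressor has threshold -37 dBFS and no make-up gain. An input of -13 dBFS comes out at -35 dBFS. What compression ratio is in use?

12:1

Input overshoot = -13 − (-37) = 24 dB; output overshoot = -35 − (-37) = 2 dB.
Ratio = 24 / 2 = 12.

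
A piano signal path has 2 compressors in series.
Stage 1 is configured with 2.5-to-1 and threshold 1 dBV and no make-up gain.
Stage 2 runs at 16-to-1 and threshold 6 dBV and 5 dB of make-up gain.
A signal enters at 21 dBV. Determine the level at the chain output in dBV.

11.1875 dBV

Stage 1: 20 dB above 1 dBV, reduced 2.5:1 to 8 dB above → 9 dBV.
Stage 2: overshoot 3 dB → 3/16 = 0.1875 dB → 6.1875 dBV; +5 dB make-up → 11.1875 dBV.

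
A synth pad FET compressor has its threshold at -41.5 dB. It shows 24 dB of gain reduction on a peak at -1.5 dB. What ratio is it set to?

Input overshoot = -1.5 − (-41.5) = 40 dB.
Output overshoot = 40 − 24 = 16 dB.
Ratio = input overshoot / output overshoot = 40 / 16 = 2.5.

2.5:1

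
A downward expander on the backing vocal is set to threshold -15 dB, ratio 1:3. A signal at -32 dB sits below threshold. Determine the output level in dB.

Below threshold, a 1:3 expander applies gain = (3−1)×(T − x) of attenuation.
(3−1) × 17 = 34 dB, so output = -32 − 34 = -66 dB.

-66 dB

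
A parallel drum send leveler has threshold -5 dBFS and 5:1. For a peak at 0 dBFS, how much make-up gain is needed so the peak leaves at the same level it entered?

Overshoot 5 dB → 5/5 = 1 dB after compression, so the compressed level is -5 + 1 = -4 dBFS.
Make-up = target − compressed = 0 − (-4) = 4 dB.

4 dB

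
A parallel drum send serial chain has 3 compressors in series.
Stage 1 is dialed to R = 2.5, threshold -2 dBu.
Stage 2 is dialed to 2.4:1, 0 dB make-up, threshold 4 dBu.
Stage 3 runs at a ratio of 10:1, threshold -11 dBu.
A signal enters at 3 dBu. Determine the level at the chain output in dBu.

-9.9 dBu

Stage 1: overshoot 5 dB → 5/2.5 = 2 dB → 0 dBu.
Stage 2: 0 dBu ≤ 4 dBu, so stage 2 doesn't engage; output 0 dBu.
Stage 3: 0 dBu is 11 dB over -11 dBu; at 10:1 that becomes 1.1 dB over, giving -9.9 dBu.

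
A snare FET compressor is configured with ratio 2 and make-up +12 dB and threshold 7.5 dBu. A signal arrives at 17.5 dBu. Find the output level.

17.5 dBu sits 10 dB over threshold.
At 2:1 the overshoot is divided by 2, leaving 5 dB above threshold.
Output = 7.5 + 5 = 12.5 dBu; make-up adds 12 dB, giving 24.5 dBu.

24.5 dBu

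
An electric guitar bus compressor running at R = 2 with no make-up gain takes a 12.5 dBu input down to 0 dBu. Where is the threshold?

Input is 25 dB above T (since output overshoot × R = input overshoot: (0 − T)·2 = 12.5 − T gives T = -12.5 dBu).
Check: -12.5 + (12.5 − (-12.5))/2 = -12.5 + 12.5 = 0 dBu. ✓

-12.5 dBu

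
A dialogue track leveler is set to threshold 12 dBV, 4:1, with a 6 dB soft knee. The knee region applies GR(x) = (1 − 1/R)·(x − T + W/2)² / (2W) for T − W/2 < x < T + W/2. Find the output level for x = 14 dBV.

12.4375 dBV

x − T + W/2 = 14 − 12 + 3 = 5.
GR = (1 − 1/4) × 5² / 12 = 0.75 × 25 / 12 = 1.5625 dB.
Output = 14 − 1.5625 = 12.4375 dBV.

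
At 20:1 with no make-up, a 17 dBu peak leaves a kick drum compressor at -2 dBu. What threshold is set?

Gain reduction = 17 − (-2) = 19 dB; output overshoot = GR / (R − 1) = 19 / 19 = 1 dB.
Threshold = output − output overshoot = -2 − 1 = -3 dBu.

-3 dBu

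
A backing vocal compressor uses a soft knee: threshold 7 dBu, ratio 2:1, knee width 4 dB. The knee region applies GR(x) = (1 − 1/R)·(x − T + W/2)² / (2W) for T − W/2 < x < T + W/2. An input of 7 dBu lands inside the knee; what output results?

x − T + W/2 = 7 − 7 + 2 = 2.
GR = (1 − 1/2) × 2² / 8 = 0.5 × 4 / 8 = 0.25 dB.
Output = 7 − 0.25 = 6.75 dBu.

6.75 dBu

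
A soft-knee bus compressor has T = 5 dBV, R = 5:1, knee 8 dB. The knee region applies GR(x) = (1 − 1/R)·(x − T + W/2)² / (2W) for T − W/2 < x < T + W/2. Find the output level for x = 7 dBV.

x − T + W/2 = 7 − 5 + 4 = 6.
GR = (1 − 1/5) × 6² / 16 = 0.8 × 36 / 16 = 1.8 dB.
Output = 7 − 1.8 = 5.2 dBV.

5.2 dBV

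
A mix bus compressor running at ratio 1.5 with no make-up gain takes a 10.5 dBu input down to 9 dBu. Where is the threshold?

Let T be the threshold. Output overshoot = (input overshoot)/R, so 9 − T = (10.5 − T)/1.5.
1.5·(9 − T) = 10.5 − T → 0.5·T = 13.5 − 10.5 = 3.
T = 3/0.5 = 6 dBu.

6 dBu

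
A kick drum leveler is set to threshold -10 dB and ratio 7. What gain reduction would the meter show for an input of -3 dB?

-3 dB exceeds the threshold by 7 dB.
At 7:1, output sits 7/7 = 1 dB above threshold.
Gain reduction = 7 − 1 = 6 dB.

6 dB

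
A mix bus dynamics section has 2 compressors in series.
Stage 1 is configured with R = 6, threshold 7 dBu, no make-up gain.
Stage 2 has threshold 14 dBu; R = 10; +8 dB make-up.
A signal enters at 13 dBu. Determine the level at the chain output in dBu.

16 dBu

Stage 1: 6 dB above 7 dBu, reduced 6:1 to 1 dB above → 8 dBu.
Stage 2: 8 dBu ≤ 14 dBu, so stage 2 doesn't engage; make-up brings it to 16 dBu.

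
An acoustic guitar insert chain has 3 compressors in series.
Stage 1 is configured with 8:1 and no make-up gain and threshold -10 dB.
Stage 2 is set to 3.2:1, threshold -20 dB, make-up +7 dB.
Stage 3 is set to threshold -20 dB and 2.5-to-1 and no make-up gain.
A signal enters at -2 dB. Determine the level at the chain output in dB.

Stage 1: overshoot 8 dB → 8/8 = 1 dB → -9 dB.
Stage 2: -9 dB is 11 dB over -20 dB; at 3.2:1 that becomes 3.4375 dB over, giving -16.5625 dB; +7 dB make-up → -9.5625 dB.
Stage 3: -9.5625 dB is 10.4375 dB over -20 dB; at 2.5:1 that becomes 4.175 dB over, giving -15.825 dB.

-15.825 dB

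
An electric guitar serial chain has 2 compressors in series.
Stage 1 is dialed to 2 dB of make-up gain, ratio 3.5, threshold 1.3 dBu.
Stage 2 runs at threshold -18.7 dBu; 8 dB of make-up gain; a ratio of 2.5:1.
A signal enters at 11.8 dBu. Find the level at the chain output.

-0.7 dBu

Stage 1: 10.5 dB above 1.3 dBu, reduced 3.5:1 to 3 dB above → 4.3 dBu; +2 dB make-up → 6.3 dBu.
Stage 2: overshoot 25 dB → 25/2.5 = 10 dB → -8.7 dBu; +8 dB make-up → -0.7 dBu.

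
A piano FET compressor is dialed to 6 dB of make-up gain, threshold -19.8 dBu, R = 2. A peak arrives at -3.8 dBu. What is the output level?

The input is 16 dB above the -19.8 dBu threshold.
At 2:1 the overshoot is divided by 2, leaving 8 dB above threshold.
Output = -19.8 + 8 = -11.8 dBu; make-up adds 6 dB, giving -5.8 dBu.

-5.8 dBu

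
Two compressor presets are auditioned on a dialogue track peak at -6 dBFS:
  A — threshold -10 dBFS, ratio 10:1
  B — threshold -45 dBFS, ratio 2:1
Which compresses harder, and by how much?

A: overshoot 4 dB → output overshoot 0.4 dB → GR 3.6 dB.
B: overshoot 39 dB → output overshoot 19.5 dB → GR 19.5 dB.
B applies 15.9 dB more gain reduction.

B, by 15.9 dB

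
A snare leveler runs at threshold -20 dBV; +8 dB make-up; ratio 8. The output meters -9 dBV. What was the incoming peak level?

4 dBV

Remove make-up: -9 − 8 = -17 dBV.
Post-compression overshoot = -17 − (-20) = 3 dB.
Input overshoot = R × output overshoot = 24 dB → input = -20 + 24 = 4 dBV.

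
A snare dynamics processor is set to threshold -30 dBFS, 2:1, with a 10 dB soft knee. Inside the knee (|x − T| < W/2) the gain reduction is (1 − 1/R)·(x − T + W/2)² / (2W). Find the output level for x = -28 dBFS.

x − T + W/2 = -28 − (-30) + 5 = 7.
GR = (1 − 1/2) × 7² / 20 = 0.5 × 49 / 20 = 1.225 dB.
Output = -28 − 1.225 = -29.225 dBFS.

-29.225 dBFS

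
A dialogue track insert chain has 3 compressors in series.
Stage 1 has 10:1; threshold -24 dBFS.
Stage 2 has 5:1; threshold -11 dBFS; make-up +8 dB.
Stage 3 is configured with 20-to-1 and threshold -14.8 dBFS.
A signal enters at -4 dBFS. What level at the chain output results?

-14.76 dBFS

Stage 1: overshoot 20 dB → 20/10 = 2 dB → -22 dBFS.
Stage 2: below threshold (-22 ≤ -11); passes unchanged; make-up brings it to -14 dBFS.
Stage 3: overshoot 0.8 dB → 0.8/20 = 0.04 dB → -14.76 dBFS.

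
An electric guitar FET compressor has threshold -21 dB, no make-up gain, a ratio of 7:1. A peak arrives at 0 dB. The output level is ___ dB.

Overshoot: 0 − (-21) = 21 dB.
At 7:1 the overshoot is divided by 7, leaving 3 dB above threshold.
So the level is -21 + 3 = -18 dB.

-18 dB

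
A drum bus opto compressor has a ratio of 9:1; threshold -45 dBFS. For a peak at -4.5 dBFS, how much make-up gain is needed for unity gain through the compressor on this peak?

The peak compresses to -45 + 40.5/9 = -40.5 dBFS.
To reach -4.5 dBFS requires -4.5 − (-40.5) = 36 dB of make-up.

36 dB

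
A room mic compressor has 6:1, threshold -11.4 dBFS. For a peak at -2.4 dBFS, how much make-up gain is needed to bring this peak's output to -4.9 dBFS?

Overshoot 9 dB → 9/6 = 1.5 dB after compression, so the compressed level is -11.4 + 1.5 = -9.9 dBFS.
Make-up = target − compressed = -4.9 − (-9.9) = 5 dB.

5 dB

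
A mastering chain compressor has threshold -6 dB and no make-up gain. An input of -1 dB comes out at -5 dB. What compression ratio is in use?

Input overshoot = -1 − (-6) = 5 dB; output overshoot = -5 − (-6) = 1 dB.
Ratio = 5 / 1 = 5.

5:1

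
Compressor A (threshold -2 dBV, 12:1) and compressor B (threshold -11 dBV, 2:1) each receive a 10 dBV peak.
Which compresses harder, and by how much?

A: 12 dB over, compressed to 1 dB over, so 11 dB of GR.
B: 21 dB over, compressed to 10.5 dB over, so 10.5 dB of GR.
A reduces 0.5 dB more.

A, by 0.5 dB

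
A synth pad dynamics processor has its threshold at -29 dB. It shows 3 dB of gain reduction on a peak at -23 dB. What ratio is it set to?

2:1

Input overshoot = -23 − (-29) = 6 dB.
Output overshoot = 6 − 3 = 3 dB.
Ratio = input overshoot / output overshoot = 6 / 3 = 2.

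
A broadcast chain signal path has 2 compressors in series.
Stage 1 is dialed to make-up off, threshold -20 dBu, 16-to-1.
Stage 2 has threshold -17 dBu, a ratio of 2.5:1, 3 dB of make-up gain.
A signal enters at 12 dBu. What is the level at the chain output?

Stage 1: 12 dBu is 32 dB over -20 dBu; at 16:1 that becomes 2 dB over, giving -18 dBu.
Stage 2: -18 dBu ≤ -17 dBu, so stage 2 doesn't engage; make-up brings it to -15 dBu.

-15 dBu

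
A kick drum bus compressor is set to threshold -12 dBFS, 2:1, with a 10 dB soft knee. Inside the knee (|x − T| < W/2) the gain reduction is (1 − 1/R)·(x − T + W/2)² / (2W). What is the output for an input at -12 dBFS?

-12.625 dBFS

x − T + W/2 = -12 − (-12) + 5 = 5.
GR = (1 − 1/2) × 5² / 20 = 0.5 × 25 / 20 = 0.625 dB.
Output = -12 − 0.625 = -12.625 dBFS.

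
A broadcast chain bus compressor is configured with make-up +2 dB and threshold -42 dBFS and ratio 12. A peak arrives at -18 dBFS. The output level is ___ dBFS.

Overshoot: -18 − (-42) = 24 dB.
At 12:1 the overshoot is divided by 12, leaving 2 dB above threshold.
That puts the output at -40 dBFS; make-up adds 2 dB, giving -38 dBFS.

-38 dBFS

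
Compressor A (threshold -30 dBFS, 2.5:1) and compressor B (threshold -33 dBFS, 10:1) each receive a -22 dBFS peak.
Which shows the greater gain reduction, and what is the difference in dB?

A: overshoot 8 dB → output overshoot 3.2 dB → GR 4.8 dB.
B: overshoot 11 dB → output overshoot 1.1 dB → GR 9.9 dB.
B applies 5.1 dB more gain reduction.

B, by 5.1 dB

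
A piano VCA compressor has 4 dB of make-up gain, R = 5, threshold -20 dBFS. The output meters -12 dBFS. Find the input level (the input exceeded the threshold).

Stripping the +4 dB make-up gives -16 dBFS at the gain stage.
Post-compression overshoot = -16 − (-20) = 4 dB.
Before 5:1 compression the overshoot was 4 × 5 = 20 dB, so input = -20 + 20 = 0 dBFS.

0 dBFS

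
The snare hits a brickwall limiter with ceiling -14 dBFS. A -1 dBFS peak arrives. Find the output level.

-14 dBFS

A brickwall limiter is an ∞:1 compressor: any input above the ceiling is clamped to -14 dBFS.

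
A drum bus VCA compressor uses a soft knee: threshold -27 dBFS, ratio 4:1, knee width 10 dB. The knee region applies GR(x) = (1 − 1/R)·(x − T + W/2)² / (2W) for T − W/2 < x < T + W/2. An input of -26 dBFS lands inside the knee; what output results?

x − T + W/2 = -26 − (-27) + 5 = 6.
GR = (1 − 1/4) × 6² / 20 = 0.75 × 36 / 20 = 1.35 dB.
Output = -26 − 1.35 = -27.35 dBFS.

-27.35 dBFS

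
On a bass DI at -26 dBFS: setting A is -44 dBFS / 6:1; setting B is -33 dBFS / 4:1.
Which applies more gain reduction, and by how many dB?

A: overshoot 18 dB → output overshoot 3 dB → GR 15 dB.
B: overshoot 7 dB → output overshoot 1.75 dB → GR 5.25 dB.
A reduces 9.75 dB more.

A, by 9.75 dB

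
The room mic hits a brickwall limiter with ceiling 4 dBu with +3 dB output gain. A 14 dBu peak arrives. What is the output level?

The limiter clamps the peak to its 4 dBu ceiling.
Output gain then adds 3 dB: 4 + 3 = 7 dBu.

7 dBu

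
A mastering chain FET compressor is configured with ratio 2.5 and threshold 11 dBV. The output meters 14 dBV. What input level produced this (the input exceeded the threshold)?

That's 3 dB above the 11 dBV threshold.
Before 2.5:1 compression the overshoot was 3 × 2.5 = 7.5 dB, so input = 11 + 7.5 = 18.5 dBV.

18.5 dBV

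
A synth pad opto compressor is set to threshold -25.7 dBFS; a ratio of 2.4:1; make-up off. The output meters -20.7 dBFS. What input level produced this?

-13.7 dBFS

That's 5 dB above the -25.7 dBFS threshold.
Input overshoot = R × output overshoot = 12 dB → input = -25.7 + 12 = -13.7 dBFS.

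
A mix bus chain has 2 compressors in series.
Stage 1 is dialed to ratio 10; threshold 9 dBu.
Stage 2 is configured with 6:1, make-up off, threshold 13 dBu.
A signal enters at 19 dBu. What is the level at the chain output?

Stage 1: overshoot 10 dB → 10/10 = 1 dB → 10 dBu.
Stage 2: 10 dBu ≤ 13 dBu, so stage 2 doesn't engage; output 10 dBu.

10 dBu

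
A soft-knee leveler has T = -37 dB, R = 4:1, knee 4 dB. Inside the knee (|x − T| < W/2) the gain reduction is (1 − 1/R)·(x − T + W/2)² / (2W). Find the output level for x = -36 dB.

x − T + W/2 = -36 − (-37) + 2 = 3.
GR = (1 − 1/4) × 3² / 8 = 0.75 × 9 / 8 = 0.84375 dB.
Output = -36 − 0.84375 = -36.84375 dB.

-36.84375 dB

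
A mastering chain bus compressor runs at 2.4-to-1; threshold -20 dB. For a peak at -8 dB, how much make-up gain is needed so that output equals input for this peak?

The peak compresses to -20 + 12/2.4 = -15 dB.
To reach -8 dB requires -8 − (-15) = 7 dB of make-up.

7 dB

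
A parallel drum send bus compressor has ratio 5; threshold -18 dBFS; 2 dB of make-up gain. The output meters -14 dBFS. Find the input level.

-8 dBFS

Before make-up, the level was -14 − 2 = -16 dBFS.
Post-compression overshoot = -16 − (-18) = 2 dB.
Before 5:1 compression the overshoot was 2 × 5 = 10 dB, so input = -18 + 10 = -8 dBFS.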